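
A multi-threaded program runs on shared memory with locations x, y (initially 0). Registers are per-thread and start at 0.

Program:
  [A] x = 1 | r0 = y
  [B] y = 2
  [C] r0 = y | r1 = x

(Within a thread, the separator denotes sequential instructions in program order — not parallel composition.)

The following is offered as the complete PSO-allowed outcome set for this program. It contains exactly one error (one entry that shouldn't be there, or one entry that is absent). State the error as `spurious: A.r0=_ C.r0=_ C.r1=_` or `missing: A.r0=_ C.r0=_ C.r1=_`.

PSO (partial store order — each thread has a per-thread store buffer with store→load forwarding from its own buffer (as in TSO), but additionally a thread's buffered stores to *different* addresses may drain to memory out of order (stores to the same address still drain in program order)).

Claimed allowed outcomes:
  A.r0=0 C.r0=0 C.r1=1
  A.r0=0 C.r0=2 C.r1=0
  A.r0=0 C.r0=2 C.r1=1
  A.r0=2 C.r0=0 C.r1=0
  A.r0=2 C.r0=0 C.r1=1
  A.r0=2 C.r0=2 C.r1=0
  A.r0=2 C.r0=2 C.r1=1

outcome vector order: (A.r0,C.r0,C.r1)
under PSO → <0 0 0> <0 0 1> <0 2 0> <0 2 1> <2 0 0> <2 0 1> <2 2 0> <2 2 1>
PSO∖claimed = {<0 0 0>}

missing: A.r0=0 C.r0=0 C.r1=0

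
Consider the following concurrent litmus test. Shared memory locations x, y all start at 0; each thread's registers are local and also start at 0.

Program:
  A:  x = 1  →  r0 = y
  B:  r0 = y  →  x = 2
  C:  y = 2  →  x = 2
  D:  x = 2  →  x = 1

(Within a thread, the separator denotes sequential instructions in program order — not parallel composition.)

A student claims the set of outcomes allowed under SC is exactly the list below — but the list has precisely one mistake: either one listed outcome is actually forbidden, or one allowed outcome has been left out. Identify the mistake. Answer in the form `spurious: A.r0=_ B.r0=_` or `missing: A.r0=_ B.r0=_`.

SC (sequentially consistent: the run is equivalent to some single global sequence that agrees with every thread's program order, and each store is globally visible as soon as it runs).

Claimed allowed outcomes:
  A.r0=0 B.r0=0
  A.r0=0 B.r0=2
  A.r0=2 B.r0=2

outcome vector order: (A.r0,B.r0)
[SC] allowed = {<0 0> <0 2> <2 0> <2 2>}
SC∖claimed = {<2 0>}

missing: A.r0=2 B.r0=0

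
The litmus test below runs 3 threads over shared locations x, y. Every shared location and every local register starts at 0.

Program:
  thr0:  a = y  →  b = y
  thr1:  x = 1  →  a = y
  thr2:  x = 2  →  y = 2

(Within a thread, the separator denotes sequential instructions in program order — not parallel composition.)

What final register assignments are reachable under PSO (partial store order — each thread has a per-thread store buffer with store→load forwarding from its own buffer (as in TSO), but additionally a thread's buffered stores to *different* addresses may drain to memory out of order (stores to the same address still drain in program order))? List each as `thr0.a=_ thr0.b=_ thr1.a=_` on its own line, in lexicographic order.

thr0.a=0 thr0.b=0 thr1.a=0
thr0.a=0 thr0.b=0 thr1.a=2
thr0.a=0 thr0.b=2 thr1.a=0
thr0.a=0 thr0.b=2 thr1.a=2
thr0.a=2 thr0.b=2 thr1.a=0
thr0.a=2 thr0.b=2 thr1.a=2

outcome vector order: (thr0.a,thr0.b,thr1.a)
|PSO outcomes| = 6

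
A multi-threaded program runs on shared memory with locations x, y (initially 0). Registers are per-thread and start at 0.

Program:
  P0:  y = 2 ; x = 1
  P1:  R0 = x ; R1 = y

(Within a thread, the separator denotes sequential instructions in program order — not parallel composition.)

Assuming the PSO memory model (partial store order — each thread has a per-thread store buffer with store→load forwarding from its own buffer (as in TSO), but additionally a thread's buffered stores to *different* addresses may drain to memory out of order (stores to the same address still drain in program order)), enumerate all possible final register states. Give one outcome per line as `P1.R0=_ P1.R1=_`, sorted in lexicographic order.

P1.R0=0 P1.R1=0
P1.R0=0 P1.R1=2
P1.R0=1 P1.R1=0
P1.R0=1 P1.R1=2

outcome vector order: (P1.R0,P1.R1)
|PSO outcomes| = 4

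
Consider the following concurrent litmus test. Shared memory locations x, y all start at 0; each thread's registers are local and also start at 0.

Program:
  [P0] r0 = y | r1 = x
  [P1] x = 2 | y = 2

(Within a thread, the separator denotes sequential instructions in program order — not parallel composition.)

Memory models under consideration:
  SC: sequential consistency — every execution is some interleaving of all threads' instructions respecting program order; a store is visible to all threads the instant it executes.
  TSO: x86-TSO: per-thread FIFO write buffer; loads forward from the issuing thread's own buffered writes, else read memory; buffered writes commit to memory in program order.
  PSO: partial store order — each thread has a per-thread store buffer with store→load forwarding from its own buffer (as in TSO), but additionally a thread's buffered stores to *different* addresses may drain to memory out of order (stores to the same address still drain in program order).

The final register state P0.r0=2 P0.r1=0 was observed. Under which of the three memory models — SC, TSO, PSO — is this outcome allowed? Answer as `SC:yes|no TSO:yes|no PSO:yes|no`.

SC:no TSO:no PSO:yes

outcome vector order: (P0.r0,P0.r1)
[SC] allowed = {(0,0); (0,2); (2,2)}
[TSO] allowed = {(0,0); (0,2); (2,2)}
[PSO] allowed = {(0,0); (0,2); (2,0); (2,2)}
target (2,0) ∈ {PSO}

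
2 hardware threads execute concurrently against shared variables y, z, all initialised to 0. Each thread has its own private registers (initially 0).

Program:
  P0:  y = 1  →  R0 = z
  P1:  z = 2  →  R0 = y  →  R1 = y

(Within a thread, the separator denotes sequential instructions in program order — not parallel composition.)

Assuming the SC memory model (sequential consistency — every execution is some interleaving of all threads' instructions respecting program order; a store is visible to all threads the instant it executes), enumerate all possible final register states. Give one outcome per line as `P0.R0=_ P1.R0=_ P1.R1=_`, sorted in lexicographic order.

P0.R0=0 P1.R0=1 P1.R1=1
P0.R0=2 P1.R0=0 P1.R1=0
P0.R0=2 P1.R0=0 P1.R1=1
P0.R0=2 P1.R0=1 P1.R1=1

outcome vector order: (P0.R0,P1.R0,P1.R1)
|SC outcomes| = 4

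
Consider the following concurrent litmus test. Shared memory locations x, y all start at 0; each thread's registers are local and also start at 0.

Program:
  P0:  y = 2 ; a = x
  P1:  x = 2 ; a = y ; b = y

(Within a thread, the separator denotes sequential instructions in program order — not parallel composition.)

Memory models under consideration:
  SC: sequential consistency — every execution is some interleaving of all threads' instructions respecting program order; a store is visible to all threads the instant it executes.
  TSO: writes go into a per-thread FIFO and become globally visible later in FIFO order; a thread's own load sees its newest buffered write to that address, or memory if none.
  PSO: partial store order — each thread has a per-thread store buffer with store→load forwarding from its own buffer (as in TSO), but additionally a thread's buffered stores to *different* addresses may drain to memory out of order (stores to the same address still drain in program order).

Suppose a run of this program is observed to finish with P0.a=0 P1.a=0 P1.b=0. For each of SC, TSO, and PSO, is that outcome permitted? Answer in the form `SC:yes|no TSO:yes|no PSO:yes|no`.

outcome vector order: (P0.a,P1.a,P1.b)
SC (4): 022, 200, 202, 222
TSO (6): 000, 002, 022, 200, 202, 222
PSO (6): 000, 002, 022, 200, 202, 222
target 000 ∈ {TSO,PSO}

SC:no TSO:yes PSO:yes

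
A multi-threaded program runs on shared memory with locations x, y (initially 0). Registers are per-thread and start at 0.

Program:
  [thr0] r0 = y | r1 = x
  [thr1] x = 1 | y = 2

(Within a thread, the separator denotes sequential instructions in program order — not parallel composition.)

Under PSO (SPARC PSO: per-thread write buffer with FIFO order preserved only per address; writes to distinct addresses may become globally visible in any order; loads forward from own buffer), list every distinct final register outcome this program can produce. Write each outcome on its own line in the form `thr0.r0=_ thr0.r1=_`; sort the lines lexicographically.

thr0.r0=0 thr0.r1=0
thr0.r0=0 thr0.r1=1
thr0.r0=2 thr0.r1=0
thr0.r0=2 thr0.r1=1

outcome vector order: (thr0.r0,thr0.r1)
|PSO outcomes| = 4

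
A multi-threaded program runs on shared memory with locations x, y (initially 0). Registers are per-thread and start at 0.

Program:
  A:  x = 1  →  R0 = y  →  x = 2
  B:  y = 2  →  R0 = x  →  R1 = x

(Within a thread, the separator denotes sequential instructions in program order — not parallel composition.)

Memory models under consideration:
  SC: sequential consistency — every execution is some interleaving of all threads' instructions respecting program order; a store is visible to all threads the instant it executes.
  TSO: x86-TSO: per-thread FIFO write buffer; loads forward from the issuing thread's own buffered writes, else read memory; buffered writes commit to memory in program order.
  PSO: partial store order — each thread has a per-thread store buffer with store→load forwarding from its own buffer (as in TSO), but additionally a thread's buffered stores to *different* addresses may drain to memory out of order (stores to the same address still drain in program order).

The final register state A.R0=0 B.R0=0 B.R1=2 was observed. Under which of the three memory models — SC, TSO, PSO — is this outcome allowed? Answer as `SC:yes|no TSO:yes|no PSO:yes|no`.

outcome vector order: (A.R0,B.R0,B.R1)
[SC] allowed = {(0,1,1); (0,1,2); (0,2,2); (2,0,0); (2,0,1); (2,0,2); (2,1,1); (2,1,2); (2,2,2)}
[TSO] allowed = {(0,0,0); (0,0,1); (0,0,2); (0,1,1); (0,1,2); (0,2,2); (2,0,0); (2,0,1); (2,0,2); (2,1,1); (2,1,2); (2,2,2)}
[PSO] allowed = {(0,0,0); (0,0,1); (0,0,2); (0,1,1); (0,1,2); (0,2,2); (2,0,0); (2,0,1); (2,0,2); (2,1,1); (2,1,2); (2,2,2)}
target (0,0,2) ∈ {TSO,PSO}

SC:no TSO:yes PSO:yes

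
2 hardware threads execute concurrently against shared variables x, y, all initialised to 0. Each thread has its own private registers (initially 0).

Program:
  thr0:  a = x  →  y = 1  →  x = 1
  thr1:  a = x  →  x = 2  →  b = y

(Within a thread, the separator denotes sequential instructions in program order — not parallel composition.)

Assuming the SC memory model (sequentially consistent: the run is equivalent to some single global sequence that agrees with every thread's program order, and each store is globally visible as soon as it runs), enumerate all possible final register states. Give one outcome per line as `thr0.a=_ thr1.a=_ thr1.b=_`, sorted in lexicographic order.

outcome vector order: (thr0.a,thr1.a,thr1.b)
|SC outcomes| = 5

thr0.a=0 thr1.a=0 thr1.b=0
thr0.a=0 thr1.a=0 thr1.b=1
thr0.a=0 thr1.a=1 thr1.b=1
thr0.a=2 thr1.a=0 thr1.b=0
thr0.a=2 thr1.a=0 thr1.b=1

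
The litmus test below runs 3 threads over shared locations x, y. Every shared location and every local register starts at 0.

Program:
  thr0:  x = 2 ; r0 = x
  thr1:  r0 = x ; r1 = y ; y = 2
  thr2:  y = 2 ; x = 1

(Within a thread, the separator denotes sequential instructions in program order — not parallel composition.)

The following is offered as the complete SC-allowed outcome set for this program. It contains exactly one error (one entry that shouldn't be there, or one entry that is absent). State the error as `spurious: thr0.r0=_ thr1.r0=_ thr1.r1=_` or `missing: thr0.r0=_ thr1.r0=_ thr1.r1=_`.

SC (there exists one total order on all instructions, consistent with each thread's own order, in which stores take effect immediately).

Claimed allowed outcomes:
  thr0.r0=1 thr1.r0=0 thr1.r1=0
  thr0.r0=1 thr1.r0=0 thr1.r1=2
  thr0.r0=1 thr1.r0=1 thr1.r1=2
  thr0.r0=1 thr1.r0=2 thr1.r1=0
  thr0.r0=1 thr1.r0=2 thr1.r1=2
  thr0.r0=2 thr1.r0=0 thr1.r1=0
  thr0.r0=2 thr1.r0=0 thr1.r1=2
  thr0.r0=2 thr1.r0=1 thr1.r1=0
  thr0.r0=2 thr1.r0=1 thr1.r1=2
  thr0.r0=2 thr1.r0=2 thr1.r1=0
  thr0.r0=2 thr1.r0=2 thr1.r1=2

outcome vector order: (thr0.r0,thr1.r0,thr1.r1)
under SC → (1,0,0) (1,0,2) (1,1,2) (1,2,0) (1,2,2) (2,0,0) (2,0,2) (2,1,2) (2,2,0) (2,2,2)
claimed∖SC = {(2,1,0)}

spurious: thr0.r0=2 thr1.r0=1 thr1.r1=0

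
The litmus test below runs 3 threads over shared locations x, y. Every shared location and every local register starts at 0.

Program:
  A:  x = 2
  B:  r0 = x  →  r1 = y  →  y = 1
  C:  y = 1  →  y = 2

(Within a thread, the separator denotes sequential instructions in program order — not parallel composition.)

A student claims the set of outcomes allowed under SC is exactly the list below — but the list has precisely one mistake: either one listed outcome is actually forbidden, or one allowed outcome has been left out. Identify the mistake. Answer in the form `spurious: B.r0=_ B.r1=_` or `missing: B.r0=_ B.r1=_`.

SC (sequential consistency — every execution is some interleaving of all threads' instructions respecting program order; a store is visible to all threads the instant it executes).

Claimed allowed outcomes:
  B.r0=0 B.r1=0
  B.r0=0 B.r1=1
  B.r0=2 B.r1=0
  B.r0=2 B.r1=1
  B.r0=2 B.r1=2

missing: B.r0=0 B.r1=2

outcome vector order: (B.r0,B.r1)
under SC → <0 0>; <0 1>; <0 2>; <2 0>; <2 1>; <2 2>
SC∖claimed = {<0 2>}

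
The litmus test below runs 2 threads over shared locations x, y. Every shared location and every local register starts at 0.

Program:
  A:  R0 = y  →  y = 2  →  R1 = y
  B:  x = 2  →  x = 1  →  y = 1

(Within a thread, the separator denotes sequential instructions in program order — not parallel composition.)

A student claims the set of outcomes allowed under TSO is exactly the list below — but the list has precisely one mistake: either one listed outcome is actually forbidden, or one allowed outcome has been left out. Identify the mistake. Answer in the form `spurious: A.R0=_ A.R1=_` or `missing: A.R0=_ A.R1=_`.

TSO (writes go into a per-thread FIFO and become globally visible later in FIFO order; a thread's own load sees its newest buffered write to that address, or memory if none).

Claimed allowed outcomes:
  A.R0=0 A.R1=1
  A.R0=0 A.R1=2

outcome vector order: (A.R0,A.R1)
TSO: 3 outcomes — {<0 1>; <0 2>; <1 2>}
TSO∖claimed = {<1 2>}

missing: A.R0=1 A.R1=2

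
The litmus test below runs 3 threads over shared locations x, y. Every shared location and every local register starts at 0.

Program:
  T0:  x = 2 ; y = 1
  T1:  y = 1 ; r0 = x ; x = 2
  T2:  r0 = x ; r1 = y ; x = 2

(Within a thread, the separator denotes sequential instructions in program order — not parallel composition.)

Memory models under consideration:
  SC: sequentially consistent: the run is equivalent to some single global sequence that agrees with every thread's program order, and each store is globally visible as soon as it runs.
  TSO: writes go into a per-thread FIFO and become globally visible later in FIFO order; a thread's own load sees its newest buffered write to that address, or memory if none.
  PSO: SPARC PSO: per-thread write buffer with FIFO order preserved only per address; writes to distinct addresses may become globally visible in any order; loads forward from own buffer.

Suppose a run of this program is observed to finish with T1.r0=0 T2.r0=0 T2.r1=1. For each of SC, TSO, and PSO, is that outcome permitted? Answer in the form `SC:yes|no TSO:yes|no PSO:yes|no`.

SC:yes TSO:yes PSO:yes

outcome vector order: (T1.r0,T2.r0,T2.r1)
SC (7): <0 0 0>, <0 0 1>, <0 2 1>, <2 0 0>, <2 0 1>, <2 2 0>, <2 2 1>
TSO (8): <0 0 0>, <0 0 1>, <0 2 0>, <0 2 1>, <2 0 0>, <2 0 1>, <2 2 0>, <2 2 1>
PSO (8): <0 0 0>, <0 0 1>, <0 2 0>, <0 2 1>, <2 0 0>, <2 0 1>, <2 2 0>, <2 2 1>
target <0 0 1> ∈ {SC,TSO,PSO}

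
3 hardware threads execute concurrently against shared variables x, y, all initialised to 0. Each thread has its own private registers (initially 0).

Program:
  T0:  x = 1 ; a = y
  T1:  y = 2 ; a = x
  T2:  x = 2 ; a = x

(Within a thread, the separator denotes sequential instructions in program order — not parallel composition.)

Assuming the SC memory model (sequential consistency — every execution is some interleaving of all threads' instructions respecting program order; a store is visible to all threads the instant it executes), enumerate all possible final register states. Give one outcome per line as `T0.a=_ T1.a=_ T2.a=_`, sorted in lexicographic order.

T0.a=0 T1.a=1 T2.a=1
T0.a=0 T1.a=1 T2.a=2
T0.a=0 T1.a=2 T2.a=2
T0.a=2 T1.a=0 T2.a=1
T0.a=2 T1.a=0 T2.a=2
T0.a=2 T1.a=1 T2.a=1
T0.a=2 T1.a=1 T2.a=2
T0.a=2 T1.a=2 T2.a=1
T0.a=2 T1.a=2 T2.a=2

outcome vector order: (T0.a,T1.a,T2.a)
|SC outcomes| = 9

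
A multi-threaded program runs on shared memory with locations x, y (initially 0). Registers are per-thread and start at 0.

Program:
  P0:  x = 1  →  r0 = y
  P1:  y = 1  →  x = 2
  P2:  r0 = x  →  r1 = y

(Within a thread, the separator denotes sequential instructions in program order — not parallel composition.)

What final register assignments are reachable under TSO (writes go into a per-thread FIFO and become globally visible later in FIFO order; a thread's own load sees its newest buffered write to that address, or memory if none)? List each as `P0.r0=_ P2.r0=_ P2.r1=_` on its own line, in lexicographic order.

outcome vector order: (P0.r0,P2.r0,P2.r1)
|TSO outcomes| = 10

P0.r0=0 P2.r0=0 P2.r1=0
P0.r0=0 P2.r0=0 P2.r1=1
P0.r0=0 P2.r0=1 P2.r1=0
P0.r0=0 P2.r0=1 P2.r1=1
P0.r0=0 P2.r0=2 P2.r1=1
P0.r0=1 P2.r0=0 P2.r1=0
P0.r0=1 P2.r0=0 P2.r1=1
P0.r0=1 P2.r0=1 P2.r1=0
P0.r0=1 P2.r0=1 P2.r1=1
P0.r0=1 P2.r0=2 P2.r1=1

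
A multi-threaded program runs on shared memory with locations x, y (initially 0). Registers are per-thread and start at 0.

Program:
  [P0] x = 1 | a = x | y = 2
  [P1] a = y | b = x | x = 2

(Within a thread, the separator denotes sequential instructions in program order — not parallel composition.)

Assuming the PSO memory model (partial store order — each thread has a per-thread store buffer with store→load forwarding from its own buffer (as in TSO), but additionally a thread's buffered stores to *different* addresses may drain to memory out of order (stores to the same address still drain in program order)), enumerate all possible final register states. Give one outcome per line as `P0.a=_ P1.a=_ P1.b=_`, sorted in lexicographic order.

P0.a=1 P1.a=0 P1.b=0
P0.a=1 P1.a=0 P1.b=1
P0.a=1 P1.a=2 P1.b=0
P0.a=1 P1.a=2 P1.b=1
P0.a=2 P1.a=0 P1.b=0
P0.a=2 P1.a=0 P1.b=1

outcome vector order: (P0.a,P1.a,P1.b)
|PSO outcomes| = 6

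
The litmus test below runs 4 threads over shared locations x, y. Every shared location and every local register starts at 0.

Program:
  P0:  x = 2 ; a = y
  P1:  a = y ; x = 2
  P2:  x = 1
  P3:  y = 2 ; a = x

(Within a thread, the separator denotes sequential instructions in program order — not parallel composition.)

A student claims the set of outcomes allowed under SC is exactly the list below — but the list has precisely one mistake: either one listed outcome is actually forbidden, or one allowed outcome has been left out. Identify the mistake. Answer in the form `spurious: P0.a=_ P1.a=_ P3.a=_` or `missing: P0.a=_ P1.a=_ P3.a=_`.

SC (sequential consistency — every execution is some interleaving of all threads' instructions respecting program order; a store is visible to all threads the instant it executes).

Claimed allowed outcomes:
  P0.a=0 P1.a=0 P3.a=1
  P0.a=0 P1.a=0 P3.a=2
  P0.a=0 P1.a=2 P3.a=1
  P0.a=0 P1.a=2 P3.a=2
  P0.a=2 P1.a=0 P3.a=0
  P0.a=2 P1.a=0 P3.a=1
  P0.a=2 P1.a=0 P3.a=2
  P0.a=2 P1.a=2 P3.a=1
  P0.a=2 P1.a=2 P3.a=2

outcome vector order: (P0.a,P1.a,P3.a)
SC: 10 outcomes — {001, 002, 021, 022, 200, 201, 202, 220, 221, 222}
SC∖claimed = {220}

missing: P0.a=2 P1.a=2 P3.a=0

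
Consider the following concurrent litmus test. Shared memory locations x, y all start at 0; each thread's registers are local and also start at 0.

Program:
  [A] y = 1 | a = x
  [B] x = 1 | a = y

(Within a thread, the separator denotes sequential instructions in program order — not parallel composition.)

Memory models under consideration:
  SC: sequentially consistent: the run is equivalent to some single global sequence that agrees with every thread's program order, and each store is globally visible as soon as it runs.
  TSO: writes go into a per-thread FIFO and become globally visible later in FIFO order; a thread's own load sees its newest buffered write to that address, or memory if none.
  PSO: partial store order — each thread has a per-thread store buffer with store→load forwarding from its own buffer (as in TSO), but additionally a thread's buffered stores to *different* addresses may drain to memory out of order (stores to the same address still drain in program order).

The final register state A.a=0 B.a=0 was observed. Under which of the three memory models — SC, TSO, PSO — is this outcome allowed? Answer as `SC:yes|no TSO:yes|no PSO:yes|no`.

SC:no TSO:yes PSO:yes

outcome vector order: (A.a,B.a)
SC: 3 outcomes — {0/1, 1/0, 1/1}
TSO: 4 outcomes — {0/0, 0/1, 1/0, 1/1}
PSO: 4 outcomes — {0/0, 0/1, 1/0, 1/1}
target 0/0 ∈ {TSO,PSO}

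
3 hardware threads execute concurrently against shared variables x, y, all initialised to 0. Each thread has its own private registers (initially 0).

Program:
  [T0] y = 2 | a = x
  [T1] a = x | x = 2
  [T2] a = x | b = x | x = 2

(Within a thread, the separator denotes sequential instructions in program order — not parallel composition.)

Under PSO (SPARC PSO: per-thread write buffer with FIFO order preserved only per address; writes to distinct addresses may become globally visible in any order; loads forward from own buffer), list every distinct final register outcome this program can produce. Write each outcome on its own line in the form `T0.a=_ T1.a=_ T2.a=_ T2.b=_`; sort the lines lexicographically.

T0.a=0 T1.a=0 T2.a=0 T2.b=0
T0.a=0 T1.a=0 T2.a=0 T2.b=2
T0.a=0 T1.a=0 T2.a=2 T2.b=2
T0.a=0 T1.a=2 T2.a=0 T2.b=0
T0.a=2 T1.a=0 T2.a=0 T2.b=0
T0.a=2 T1.a=0 T2.a=0 T2.b=2
T0.a=2 T1.a=0 T2.a=2 T2.b=2
T0.a=2 T1.a=2 T2.a=0 T2.b=0

outcome vector order: (T0.a,T1.a,T2.a,T2.b)
|PSO outcomes| = 8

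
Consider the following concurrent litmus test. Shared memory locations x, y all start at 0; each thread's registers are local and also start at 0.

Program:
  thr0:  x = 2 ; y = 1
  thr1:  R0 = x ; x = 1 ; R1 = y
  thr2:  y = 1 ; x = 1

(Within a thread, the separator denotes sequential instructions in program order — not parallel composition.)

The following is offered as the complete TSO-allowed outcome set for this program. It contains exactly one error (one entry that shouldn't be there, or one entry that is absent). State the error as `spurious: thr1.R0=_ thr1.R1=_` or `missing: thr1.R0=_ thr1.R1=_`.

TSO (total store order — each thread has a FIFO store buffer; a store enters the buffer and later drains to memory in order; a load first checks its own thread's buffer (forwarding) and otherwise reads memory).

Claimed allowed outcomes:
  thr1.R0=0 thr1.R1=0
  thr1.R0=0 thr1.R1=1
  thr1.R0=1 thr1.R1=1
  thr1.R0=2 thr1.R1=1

outcome vector order: (thr1.R0,thr1.R1)
under TSO → 00, 01, 11, 20, 21
TSO∖claimed = {20}

missing: thr1.R0=2 thr1.R1=0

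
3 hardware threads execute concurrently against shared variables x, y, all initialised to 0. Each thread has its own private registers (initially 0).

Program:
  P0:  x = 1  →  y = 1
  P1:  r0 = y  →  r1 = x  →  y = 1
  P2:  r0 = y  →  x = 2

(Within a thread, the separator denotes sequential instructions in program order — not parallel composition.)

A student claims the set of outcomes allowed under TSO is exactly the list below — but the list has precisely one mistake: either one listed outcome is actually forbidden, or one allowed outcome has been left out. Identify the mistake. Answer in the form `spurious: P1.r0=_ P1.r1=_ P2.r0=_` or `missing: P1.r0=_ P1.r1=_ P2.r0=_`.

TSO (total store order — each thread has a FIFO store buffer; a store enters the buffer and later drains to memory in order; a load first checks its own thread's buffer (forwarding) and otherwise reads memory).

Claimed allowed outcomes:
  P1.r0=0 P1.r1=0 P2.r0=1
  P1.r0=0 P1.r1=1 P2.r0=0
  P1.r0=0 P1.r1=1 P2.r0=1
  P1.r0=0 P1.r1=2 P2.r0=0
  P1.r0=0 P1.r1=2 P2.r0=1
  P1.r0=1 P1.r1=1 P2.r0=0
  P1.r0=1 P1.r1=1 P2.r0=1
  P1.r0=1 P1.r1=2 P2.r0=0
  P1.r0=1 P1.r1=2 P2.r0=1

missing: P1.r0=0 P1.r1=0 P2.r0=0

outcome vector order: (P1.r0,P1.r1,P2.r0)
[TSO] allowed = {000, 001, 010, 011, 020, 021, 110, 111, 120, 121}
TSO∖claimed = {000}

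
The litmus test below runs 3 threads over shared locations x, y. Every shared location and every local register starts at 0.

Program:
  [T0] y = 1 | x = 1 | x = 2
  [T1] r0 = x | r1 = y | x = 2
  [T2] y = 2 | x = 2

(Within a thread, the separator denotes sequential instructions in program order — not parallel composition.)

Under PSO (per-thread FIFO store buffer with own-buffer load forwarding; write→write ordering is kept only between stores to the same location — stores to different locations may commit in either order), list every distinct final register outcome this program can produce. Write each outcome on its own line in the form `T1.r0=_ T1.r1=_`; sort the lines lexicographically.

outcome vector order: (T1.r0,T1.r1)
|PSO outcomes| = 9

T1.r0=0 T1.r1=0
T1.r0=0 T1.r1=1
T1.r0=0 T1.r1=2
T1.r0=1 T1.r1=0
T1.r0=1 T1.r1=1
T1.r0=1 T1.r1=2
T1.r0=2 T1.r1=0
T1.r0=2 T1.r1=1
T1.r0=2 T1.r1=2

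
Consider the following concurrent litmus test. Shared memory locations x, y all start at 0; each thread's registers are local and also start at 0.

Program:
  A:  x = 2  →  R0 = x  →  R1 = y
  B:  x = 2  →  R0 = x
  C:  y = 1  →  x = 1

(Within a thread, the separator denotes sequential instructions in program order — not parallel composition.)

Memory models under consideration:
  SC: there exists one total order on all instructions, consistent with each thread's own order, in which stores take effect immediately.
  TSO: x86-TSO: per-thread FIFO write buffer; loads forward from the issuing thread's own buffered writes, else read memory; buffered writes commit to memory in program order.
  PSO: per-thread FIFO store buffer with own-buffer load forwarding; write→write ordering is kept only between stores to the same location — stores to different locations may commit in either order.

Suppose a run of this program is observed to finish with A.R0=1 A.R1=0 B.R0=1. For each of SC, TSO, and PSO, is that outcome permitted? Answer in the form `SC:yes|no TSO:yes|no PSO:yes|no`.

SC:no TSO:no PSO:yes

outcome vector order: (A.R0,A.R1,B.R0)
under SC → 111; 112; 201; 202; 211; 212
under TSO → 111; 112; 201; 202; 211; 212
under PSO → 101; 102; 111; 112; 201; 202; 211; 212
target 101 ∈ {PSO}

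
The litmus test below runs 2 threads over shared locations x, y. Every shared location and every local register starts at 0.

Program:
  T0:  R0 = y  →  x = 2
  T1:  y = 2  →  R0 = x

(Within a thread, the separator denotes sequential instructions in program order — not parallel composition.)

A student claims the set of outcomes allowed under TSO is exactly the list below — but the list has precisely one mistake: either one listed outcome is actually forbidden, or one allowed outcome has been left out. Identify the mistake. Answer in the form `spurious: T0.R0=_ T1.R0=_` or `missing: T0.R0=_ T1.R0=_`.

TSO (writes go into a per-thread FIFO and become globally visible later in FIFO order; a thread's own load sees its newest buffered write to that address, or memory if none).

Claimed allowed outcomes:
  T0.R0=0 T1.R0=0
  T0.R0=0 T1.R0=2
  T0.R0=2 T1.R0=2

outcome vector order: (T0.R0,T1.R0)
TSO (4): 00; 02; 20; 22
TSO∖claimed = {20}

missing: T0.R0=2 T1.R0=0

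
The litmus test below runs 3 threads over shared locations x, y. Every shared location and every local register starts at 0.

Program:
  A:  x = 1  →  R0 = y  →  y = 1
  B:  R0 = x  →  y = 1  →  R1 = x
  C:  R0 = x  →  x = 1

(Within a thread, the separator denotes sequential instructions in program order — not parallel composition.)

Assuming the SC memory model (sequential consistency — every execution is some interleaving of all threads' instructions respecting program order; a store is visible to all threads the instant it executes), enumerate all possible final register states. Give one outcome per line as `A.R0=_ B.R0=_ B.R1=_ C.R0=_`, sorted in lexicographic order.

A.R0=0 B.R0=0 B.R1=1 C.R0=0
A.R0=0 B.R0=0 B.R1=1 C.R0=1
A.R0=0 B.R0=1 B.R1=1 C.R0=0
A.R0=0 B.R0=1 B.R1=1 C.R0=1
A.R0=1 B.R0=0 B.R1=0 C.R0=0
A.R0=1 B.R0=0 B.R1=0 C.R0=1
A.R0=1 B.R0=0 B.R1=1 C.R0=0
A.R0=1 B.R0=0 B.R1=1 C.R0=1
A.R0=1 B.R0=1 B.R1=1 C.R0=0
A.R0=1 B.R0=1 B.R1=1 C.R0=1

outcome vector order: (A.R0,B.R0,B.R1,C.R0)
|SC outcomes| = 10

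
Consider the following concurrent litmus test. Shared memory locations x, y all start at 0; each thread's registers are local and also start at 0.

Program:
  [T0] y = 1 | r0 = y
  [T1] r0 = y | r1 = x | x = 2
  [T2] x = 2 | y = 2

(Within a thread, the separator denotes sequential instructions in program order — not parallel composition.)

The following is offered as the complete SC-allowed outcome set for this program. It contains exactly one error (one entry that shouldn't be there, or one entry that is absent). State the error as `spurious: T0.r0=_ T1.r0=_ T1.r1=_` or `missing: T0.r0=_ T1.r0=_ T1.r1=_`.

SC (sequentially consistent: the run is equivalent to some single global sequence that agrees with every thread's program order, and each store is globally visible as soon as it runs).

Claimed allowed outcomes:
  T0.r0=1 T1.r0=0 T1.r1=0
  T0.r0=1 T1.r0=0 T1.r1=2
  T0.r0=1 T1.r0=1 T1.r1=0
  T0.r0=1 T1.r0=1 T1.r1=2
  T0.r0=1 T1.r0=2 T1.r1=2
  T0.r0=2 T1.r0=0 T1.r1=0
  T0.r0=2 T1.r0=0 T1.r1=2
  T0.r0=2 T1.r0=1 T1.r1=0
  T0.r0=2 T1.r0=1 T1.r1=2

outcome vector order: (T0.r0,T1.r0,T1.r1)
under SC → 1/0/0 1/0/2 1/1/0 1/1/2 1/2/2 2/0/0 2/0/2 2/1/0 2/1/2 2/2/2
SC∖claimed = {2/2/2}

missing: T0.r0=2 T1.r0=2 T1.r1=2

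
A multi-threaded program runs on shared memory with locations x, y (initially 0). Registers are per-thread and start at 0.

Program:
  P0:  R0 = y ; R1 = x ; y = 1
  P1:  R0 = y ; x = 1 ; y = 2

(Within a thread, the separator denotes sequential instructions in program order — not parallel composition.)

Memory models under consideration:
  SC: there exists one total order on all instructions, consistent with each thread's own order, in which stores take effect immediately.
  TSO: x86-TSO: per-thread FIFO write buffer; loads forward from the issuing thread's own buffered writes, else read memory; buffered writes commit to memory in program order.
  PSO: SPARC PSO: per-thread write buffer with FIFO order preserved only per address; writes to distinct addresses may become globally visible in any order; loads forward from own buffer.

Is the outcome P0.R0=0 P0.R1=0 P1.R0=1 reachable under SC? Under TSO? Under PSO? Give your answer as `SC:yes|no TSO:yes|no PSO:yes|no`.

outcome vector order: (P0.R0,P0.R1,P1.R0)
SC: 4 outcomes — {000, 001, 010, 210}
TSO: 4 outcomes — {000, 001, 010, 210}
PSO: 5 outcomes — {000, 001, 010, 200, 210}
target 001 ∈ {SC,TSO,PSO}

SC:yes TSO:yes PSO:yes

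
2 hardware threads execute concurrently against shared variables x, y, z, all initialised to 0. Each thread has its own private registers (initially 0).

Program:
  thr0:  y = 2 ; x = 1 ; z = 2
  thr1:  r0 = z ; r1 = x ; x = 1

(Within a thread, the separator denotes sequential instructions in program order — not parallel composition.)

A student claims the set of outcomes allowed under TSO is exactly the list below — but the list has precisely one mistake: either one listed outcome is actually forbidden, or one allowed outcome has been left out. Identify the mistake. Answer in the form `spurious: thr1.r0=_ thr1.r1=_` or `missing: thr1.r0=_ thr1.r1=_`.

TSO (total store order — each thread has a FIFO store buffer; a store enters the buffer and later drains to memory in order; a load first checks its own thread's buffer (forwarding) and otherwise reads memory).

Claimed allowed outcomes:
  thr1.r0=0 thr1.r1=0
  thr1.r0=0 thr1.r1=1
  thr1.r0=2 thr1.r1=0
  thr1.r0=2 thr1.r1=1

outcome vector order: (thr1.r0,thr1.r1)
TSO (3): <0 0>, <0 1>, <2 1>
claimed∖TSO = {<2 0>}

spurious: thr1.r0=2 thr1.r1=0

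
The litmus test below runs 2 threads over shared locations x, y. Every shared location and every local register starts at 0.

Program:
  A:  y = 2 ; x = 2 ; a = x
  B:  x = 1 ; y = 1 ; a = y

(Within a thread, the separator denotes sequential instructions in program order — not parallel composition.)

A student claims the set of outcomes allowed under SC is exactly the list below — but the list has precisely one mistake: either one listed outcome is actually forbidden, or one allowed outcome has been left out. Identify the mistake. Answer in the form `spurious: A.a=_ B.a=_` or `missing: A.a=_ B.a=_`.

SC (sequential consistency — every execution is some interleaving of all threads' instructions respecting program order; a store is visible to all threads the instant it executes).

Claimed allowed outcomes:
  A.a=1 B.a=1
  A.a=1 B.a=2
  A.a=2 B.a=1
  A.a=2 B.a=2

outcome vector order: (A.a,B.a)
[SC] allowed = {1/1, 2/1, 2/2}
claimed∖SC = {1/2}

spurious: A.a=1 B.a=2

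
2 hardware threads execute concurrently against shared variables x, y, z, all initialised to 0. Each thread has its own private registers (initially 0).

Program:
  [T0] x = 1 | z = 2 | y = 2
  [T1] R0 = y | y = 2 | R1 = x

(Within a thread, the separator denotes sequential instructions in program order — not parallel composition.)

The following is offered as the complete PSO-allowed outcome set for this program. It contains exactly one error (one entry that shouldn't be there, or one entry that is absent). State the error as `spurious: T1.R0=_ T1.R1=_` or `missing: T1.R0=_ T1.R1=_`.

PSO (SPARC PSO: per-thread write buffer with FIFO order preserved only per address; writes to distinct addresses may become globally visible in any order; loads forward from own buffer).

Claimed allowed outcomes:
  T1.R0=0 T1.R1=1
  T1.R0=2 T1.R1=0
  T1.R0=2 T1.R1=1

outcome vector order: (T1.R0,T1.R1)
under PSO → 00; 01; 20; 21
PSO∖claimed = {00}

missing: T1.R0=0 T1.R1=0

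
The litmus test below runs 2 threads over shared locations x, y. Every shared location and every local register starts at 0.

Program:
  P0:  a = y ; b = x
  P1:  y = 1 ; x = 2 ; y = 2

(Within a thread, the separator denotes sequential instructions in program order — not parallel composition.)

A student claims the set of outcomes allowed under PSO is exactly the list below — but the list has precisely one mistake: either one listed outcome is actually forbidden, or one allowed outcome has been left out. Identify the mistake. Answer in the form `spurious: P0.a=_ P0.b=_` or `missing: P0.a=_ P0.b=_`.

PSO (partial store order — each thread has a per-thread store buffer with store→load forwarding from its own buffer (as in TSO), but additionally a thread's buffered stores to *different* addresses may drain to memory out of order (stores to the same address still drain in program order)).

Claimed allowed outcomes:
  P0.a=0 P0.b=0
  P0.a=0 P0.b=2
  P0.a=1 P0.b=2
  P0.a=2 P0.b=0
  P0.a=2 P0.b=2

missing: P0.a=1 P0.b=0

outcome vector order: (P0.a,P0.b)
[PSO] allowed = {(0,0); (0,2); (1,0); (1,2); (2,0); (2,2)}
PSO∖claimed = {(1,0)}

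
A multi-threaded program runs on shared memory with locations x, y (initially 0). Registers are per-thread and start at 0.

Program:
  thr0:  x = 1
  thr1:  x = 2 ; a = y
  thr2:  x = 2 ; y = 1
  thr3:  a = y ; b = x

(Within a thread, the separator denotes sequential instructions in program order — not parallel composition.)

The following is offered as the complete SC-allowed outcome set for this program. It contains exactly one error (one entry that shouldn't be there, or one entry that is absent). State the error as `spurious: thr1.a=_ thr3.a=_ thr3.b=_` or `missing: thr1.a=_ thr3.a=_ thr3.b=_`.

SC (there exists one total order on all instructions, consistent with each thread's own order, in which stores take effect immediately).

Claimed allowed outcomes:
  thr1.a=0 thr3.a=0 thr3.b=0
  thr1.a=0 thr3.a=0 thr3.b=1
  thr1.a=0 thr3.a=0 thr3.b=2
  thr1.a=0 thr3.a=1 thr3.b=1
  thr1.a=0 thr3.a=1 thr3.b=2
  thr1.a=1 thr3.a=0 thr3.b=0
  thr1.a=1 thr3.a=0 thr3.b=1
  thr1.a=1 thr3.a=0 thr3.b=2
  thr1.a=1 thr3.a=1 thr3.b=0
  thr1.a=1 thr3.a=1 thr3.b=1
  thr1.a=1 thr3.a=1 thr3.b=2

spurious: thr1.a=1 thr3.a=1 thr3.b=0

outcome vector order: (thr1.a,thr3.a,thr3.b)
under SC → 000; 001; 002; 011; 012; 100; 101; 102; 111; 112
claimed∖SC = {110}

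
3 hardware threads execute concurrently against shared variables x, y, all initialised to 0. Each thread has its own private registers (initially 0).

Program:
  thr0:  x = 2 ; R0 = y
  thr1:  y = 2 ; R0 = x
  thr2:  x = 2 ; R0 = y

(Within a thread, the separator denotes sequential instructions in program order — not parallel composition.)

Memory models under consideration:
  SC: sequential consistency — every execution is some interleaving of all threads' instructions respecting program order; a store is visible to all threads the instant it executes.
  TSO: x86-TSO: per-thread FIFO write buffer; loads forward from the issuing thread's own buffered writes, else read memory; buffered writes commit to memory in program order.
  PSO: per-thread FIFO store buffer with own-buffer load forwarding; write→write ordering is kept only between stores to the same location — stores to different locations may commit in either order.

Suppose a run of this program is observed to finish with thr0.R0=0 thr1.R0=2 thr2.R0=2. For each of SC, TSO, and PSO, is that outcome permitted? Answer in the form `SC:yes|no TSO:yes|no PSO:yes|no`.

outcome vector order: (thr0.R0,thr1.R0,thr2.R0)
under SC → (0,2,0) (0,2,2) (2,0,2) (2,2,0) (2,2,2)
under TSO → (0,0,0) (0,0,2) (0,2,0) (0,2,2) (2,0,0) (2,0,2) (2,2,0) (2,2,2)
under PSO → (0,0,0) (0,0,2) (0,2,0) (0,2,2) (2,0,0) (2,0,2) (2,2,0) (2,2,2)
target (0,2,2) ∈ {SC,TSO,PSO}

SC:yes TSO:yes PSO:yes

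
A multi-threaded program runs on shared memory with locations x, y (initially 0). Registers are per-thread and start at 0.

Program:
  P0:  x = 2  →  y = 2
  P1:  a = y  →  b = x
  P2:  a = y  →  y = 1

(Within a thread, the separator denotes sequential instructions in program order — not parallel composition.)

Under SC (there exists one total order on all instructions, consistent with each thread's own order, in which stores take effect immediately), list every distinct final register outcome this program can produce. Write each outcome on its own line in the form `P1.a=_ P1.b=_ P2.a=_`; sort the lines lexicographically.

P1.a=0 P1.b=0 P2.a=0
P1.a=0 P1.b=0 P2.a=2
P1.a=0 P1.b=2 P2.a=0
P1.a=0 P1.b=2 P2.a=2
P1.a=1 P1.b=0 P2.a=0
P1.a=1 P1.b=2 P2.a=0
P1.a=1 P1.b=2 P2.a=2
P1.a=2 P1.b=2 P2.a=0
P1.a=2 P1.b=2 P2.a=2

outcome vector order: (P1.a,P1.b,P2.a)
|SC outcomes| = 9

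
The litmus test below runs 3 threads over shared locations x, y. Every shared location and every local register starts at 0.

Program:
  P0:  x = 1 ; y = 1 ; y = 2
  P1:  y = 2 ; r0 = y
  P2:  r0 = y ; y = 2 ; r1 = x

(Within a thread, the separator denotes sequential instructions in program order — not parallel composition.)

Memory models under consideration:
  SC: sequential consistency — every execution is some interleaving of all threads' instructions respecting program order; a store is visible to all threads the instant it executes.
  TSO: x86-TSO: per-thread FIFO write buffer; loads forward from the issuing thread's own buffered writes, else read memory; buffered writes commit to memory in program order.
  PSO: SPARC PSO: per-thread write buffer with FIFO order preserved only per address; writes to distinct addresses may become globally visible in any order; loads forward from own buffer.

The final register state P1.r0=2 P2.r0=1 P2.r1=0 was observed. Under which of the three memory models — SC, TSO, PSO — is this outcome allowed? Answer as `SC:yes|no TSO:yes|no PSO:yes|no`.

outcome vector order: (P1.r0,P2.r0,P2.r1)
SC (10): <1 0 0> <1 0 1> <1 1 1> <1 2 0> <1 2 1> <2 0 0> <2 0 1> <2 1 1> <2 2 0> <2 2 1>
TSO (10): <1 0 0> <1 0 1> <1 1 1> <1 2 0> <1 2 1> <2 0 0> <2 0 1> <2 1 1> <2 2 0> <2 2 1>
PSO (12): <1 0 0> <1 0 1> <1 1 0> <1 1 1> <1 2 0> <1 2 1> <2 0 0> <2 0 1> <2 1 0> <2 1 1> <2 2 0> <2 2 1>
target <2 1 0> ∈ {PSO}

SC:no TSO:no PSO:yes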